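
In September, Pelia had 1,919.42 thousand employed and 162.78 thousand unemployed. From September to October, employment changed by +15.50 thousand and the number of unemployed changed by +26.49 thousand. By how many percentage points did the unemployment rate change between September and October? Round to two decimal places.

The unemployment rate changed by +1.09 percentage points.

September: labor force = 1,919.42 + 162.78 = 2,082.20; u = 162.78/2,082.20 = 7.82%.
October: labor force = 1,934.92 + 189.27 = 2,124.19; u = 189.27/2,124.19 = 8.91%.
Change = 8.91% − 7.82% = +1.09 pp.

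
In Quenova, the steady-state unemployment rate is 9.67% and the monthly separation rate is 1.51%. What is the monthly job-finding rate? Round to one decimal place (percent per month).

Job-finding rate ≈ 14.1% per month.

From u* = s/(s+f): f = s·(1−u)/u.
f = 1.51 × (1 − 0.0967) / 0.0967 = 1.3640 / 0.0967 ≈ 14.1% per month.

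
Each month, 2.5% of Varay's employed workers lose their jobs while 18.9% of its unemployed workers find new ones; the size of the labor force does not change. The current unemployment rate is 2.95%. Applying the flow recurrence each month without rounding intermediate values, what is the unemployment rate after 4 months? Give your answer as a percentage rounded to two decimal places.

Unemployment rate after four months ≈ 8.35%.

With a fixed labor force, u_{t+1} = u_t + s·(1−u_t) − f·u_t = u_t·(1−s−f) + s.
Here 1−s−f = 0.786 and s = 0.025.
u_1 = 0.029500 × 0.786 + 0.025 = 0.048187.
u_2 = 0.048187 × 0.786 + 0.025 = 0.062875.
u_3 = 0.062875 × 0.786 + 0.025 = 0.074420.
u_4 = 0.074420 × 0.786 + 0.025 = 0.083494.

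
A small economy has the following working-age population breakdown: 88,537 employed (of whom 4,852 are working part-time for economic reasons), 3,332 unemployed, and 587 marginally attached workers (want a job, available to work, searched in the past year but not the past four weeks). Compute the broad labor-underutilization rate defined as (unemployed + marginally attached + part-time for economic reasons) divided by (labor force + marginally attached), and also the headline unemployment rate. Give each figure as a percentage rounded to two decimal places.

Broad underutilization rate ≈ 9.49%; headline unemployment rate ≈ 3.63%.

Labor force = 88,537 + 3,332 = 91,869.
Numerator = 3,332 + 587 + 4,852 = 8,771.
Denominator = 91,869 + 587 = 92,456.
Broad rate = 8,771 / 92,456 = 9.49%.
Headline unemployment rate = 3,332 / 91,869 = 3.63%.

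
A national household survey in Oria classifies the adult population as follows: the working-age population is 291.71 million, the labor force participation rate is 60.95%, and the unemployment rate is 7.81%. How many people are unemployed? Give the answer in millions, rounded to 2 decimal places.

About 13.89 million are unemployed.

Labor force = 0.6095 × 291.71 = 177.80 million.
Unemployed = 0.0781 × 177.80 ≈ 13.89 million.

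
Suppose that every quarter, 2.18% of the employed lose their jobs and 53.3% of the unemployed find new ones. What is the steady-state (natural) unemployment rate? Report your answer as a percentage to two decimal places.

Steady-state unemployment rate ≈ 3.93%.

At steady state the flows balance: s·E = f·U, so U/(E+U) = s/(s+f).
u* = 2.18 / (2.18 + 53.3) = 2.18 / 55.48 = 3.93%.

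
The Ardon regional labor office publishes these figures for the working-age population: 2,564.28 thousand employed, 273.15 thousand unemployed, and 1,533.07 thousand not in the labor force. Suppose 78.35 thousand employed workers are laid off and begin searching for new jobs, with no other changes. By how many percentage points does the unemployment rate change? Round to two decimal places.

Initially, labor force = 2,564.28 + 273.15 = 2,837.43 thousand, so u = 273.15/2,837.43 = 9.63%.
After the change, employed falls and unemployed rises by 78.35; labor force unchanged → E = 2,485.93, U = 351.50, labor force = 2,837.43 thousand.
New unemployment rate = 351.50 / 2,837.43 = 12.39%.
Change = 12.39% − 9.63% = +2.76 percentage points.

The unemployment rate changes by +2.76 percentage points.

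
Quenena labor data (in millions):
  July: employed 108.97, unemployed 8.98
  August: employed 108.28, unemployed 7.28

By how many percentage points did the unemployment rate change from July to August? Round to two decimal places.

The unemployment rate changed by −1.31 percentage points.

July: labor force = 108.97 + 8.98 = 117.95; u = 8.98/117.95 = 7.61%.
August: labor force = 108.28 + 7.28 = 115.56; u = 7.28/115.56 = 6.30%.
Change = 6.30% − 7.61% = −1.31 pp.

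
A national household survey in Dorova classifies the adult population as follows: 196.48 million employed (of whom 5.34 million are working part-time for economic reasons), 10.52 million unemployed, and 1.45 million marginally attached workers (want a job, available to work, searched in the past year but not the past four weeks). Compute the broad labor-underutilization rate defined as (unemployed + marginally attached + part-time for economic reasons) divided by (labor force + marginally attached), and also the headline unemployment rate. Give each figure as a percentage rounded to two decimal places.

Broad underutilization rate ≈ 8.30%; headline unemployment rate ≈ 5.08%.

Labor force = 196.48 + 10.52 = 207.00 million.
Numerator = 10.52 + 1.45 + 5.34 = 17.31 million.
Denominator = 207.00 + 1.45 = 208.45 million.
Broad rate = 17.31 / 208.45 = 8.30%.
Headline unemployment rate = 10.52 / 207.00 = 5.08%.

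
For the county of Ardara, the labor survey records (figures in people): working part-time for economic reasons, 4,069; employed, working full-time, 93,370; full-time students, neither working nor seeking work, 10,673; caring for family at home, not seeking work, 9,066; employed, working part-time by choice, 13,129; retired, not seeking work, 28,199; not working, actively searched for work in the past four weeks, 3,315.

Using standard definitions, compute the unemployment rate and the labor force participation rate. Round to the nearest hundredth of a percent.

Employed = 4,069 + 93,370 + 13,129 = 110,568 (anyone who worked, including part-time for economic reasons, counts as employed).
Unemployed = 3,315.
Labor force = 110,568 + 3,315 = 113,883.
Not in labor force = 10,673 + 9,066 + 28,199 = 47,938 (those not working and not actively searching are outside the labor force).
Civilian working-age population = 113,883 + 47,938 = 161,821.
Unemployment rate = 3,315 / 113,883 = 2.91%.
Labor force participation rate = 113,883 / 161,821 = 70.38%.

Unemployment rate ≈ 2.91%; labor force participation rate ≈ 70.38%.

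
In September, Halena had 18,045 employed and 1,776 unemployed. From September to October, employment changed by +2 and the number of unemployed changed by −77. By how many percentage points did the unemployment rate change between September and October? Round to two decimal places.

The unemployment rate changed by −0.36 percentage points.

September: labor force = 18,045 + 1,776 = 19,821; u = 1,776/19,821 = 8.96%.
October: labor force = 18,047 + 1,699 = 19,746; u = 1,699/19,746 = 8.60%.
Change = 8.60% − 8.96% = −0.36 pp.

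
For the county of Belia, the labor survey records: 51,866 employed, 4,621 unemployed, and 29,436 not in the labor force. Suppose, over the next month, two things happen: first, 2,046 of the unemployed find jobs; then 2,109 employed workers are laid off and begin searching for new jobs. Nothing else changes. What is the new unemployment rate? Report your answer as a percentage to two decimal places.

Initially, labor force = 51,866 + 4,621 = 56,487, so u = 4,621/56,487 = 8.18%.
After the first change, unemployed falls and employed rises by 2,046; labor force unchanged → E = 53,912, U = 2,575, labor force = 56,487.
After the second change, employed falls and unemployed rises by 2,109; labor force unchanged → E = 51,803, U = 4,684, labor force = 56,487.
New unemployment rate = 4,684 / 56,487 = 8.29%.

New unemployment rate ≈ 8.29%.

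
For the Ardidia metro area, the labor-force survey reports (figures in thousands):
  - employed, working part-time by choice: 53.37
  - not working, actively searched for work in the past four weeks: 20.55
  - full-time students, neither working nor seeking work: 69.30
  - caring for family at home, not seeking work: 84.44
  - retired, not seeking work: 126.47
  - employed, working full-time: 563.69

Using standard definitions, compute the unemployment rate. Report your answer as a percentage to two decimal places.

Employed = 53.37 + 563.69 = 617.06 thousand.
Unemployed = 20.55 thousand.
Labor force = 617.06 + 20.55 = 637.61 thousand.
Unemployment rate = 20.55 / 637.61 = 3.22%.

Unemployment rate ≈ 3.22%.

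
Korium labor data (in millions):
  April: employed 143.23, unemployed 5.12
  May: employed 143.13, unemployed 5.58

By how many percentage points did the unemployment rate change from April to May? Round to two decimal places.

The unemployment rate changed by +0.30 percentage points.

April: labor force = 143.23 + 5.12 = 148.35; u = 5.12/148.35 = 3.45%.
May: labor force = 143.13 + 5.58 = 148.71; u = 5.58/148.71 = 3.75%.
Change = 3.75% − 3.45% = +0.30 pp.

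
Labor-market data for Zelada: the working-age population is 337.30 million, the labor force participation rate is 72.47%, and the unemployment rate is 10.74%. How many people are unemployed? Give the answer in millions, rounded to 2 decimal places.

Labor force = 0.7247 × 337.30 = 244.44 million.
Unemployed = 0.1074 × 244.44 ≈ 26.25 million.

About 26.25 million are unemployed.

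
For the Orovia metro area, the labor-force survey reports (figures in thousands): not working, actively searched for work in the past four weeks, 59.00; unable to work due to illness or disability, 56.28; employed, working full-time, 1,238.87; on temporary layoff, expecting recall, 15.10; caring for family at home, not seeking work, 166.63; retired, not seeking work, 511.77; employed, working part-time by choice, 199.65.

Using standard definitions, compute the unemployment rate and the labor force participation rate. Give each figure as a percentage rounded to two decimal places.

Unemployment rate ≈ 4.90%; labor force participation rate ≈ 67.31%.

Employed = 1,238.87 + 199.65 = 1,438.52 thousand.
Unemployed = 59.00 + 15.10 = 74.10 thousand (jobless and actively searching, or on temporary layoff).
Labor force = 1,438.52 + 74.10 = 1,512.62 thousand.
Not in labor force = 56.28 + 166.63 + 511.77 = 734.68 thousand (those not working and not actively searching are outside the labor force).
Civilian working-age population = 1,512.62 + 734.68 = 2,247.30 thousand.
Unemployment rate = 74.10 / 1,512.62 = 4.90%.
Labor force participation rate = 1,512.62 / 2,247.30 = 67.31%.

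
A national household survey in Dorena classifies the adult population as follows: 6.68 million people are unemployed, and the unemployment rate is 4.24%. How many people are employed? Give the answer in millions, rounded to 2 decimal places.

Labor force = U / u = 6.68 / 0.0424 ≈ 157.55 million.
Employed = labor force − unemployed = 157.55 − 6.68 = 150.87 million.

About 150.87 million are employed.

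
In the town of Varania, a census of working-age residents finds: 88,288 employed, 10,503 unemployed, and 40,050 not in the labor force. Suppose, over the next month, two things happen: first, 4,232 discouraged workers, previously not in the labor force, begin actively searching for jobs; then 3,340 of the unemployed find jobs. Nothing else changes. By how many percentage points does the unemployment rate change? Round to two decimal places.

Initially, labor force = 88,288 + 10,503 = 98,791, so u = 10,503/98,791 = 10.63%.
After the first change, unemployed and labor force both rise by 4,232 → E = 88,288, U = 14,735, labor force = 103,023.
After the second change, unemployed falls and employed rises by 3,340; labor force unchanged → E = 91,628, U = 11,395, labor force = 103,023.
New unemployment rate = 11,395 / 103,023 = 11.06%.
Change = 11.06% − 10.63% = +0.43 percentage points.

The unemployment rate changes by +0.43 percentage points.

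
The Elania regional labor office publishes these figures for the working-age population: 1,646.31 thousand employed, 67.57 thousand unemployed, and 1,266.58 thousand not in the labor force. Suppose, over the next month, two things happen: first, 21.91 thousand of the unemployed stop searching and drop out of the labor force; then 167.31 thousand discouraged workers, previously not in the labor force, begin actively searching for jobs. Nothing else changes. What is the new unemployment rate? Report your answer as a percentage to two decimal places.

New unemployment rate ≈ 11.45%.

Initially, labor force = 1,646.31 + 67.57 = 1,713.88 thousand, so u = 67.57/1,713.88 = 3.94%.
After the first change, unemployed and labor force both fall by 21.91 → E = 1,646.31, U = 45.66, labor force = 1,691.97 thousand.
After the second change, unemployed and labor force both rise by 167.31 → E = 1,646.31, U = 212.97, labor force = 1,859.28 thousand.
New unemployment rate = 212.97 / 1,859.28 = 11.45%.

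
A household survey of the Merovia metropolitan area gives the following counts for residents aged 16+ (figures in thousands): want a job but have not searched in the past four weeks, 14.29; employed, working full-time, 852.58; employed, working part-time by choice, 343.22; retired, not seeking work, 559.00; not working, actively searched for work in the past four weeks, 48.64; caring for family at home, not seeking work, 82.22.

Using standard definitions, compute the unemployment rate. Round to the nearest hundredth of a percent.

Unemployment rate ≈ 3.91%.

Employed = 852.58 + 343.22 = 1,195.80 thousand.
Unemployed = 48.64 thousand.
Labor force = 1,195.80 + 48.64 = 1,244.44 thousand.
Unemployment rate = 48.64 / 1,244.44 = 3.91%.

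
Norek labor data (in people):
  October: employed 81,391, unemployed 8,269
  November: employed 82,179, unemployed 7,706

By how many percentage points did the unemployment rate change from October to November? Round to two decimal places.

October: labor force = 81,391 + 8,269 = 89,660; u = 8,269/89,660 = 9.22%.
November: labor force = 82,179 + 7,706 = 89,885; u = 7,706/89,885 = 8.57%.
Change = 8.57% − 9.22% = −0.65 pp.

The unemployment rate changed by −0.65 percentage points.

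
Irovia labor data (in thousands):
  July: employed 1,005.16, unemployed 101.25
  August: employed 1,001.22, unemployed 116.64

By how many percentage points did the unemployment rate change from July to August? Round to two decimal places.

July: labor force = 1,005.16 + 101.25 = 1,106.41; u = 101.25/1,106.41 = 9.15%.
August: labor force = 1,001.22 + 116.64 = 1,117.86; u = 116.64/1,117.86 = 10.43%.
Change = 10.43% − 9.15% = +1.28 pp.

The unemployment rate changed by +1.28 percentage points.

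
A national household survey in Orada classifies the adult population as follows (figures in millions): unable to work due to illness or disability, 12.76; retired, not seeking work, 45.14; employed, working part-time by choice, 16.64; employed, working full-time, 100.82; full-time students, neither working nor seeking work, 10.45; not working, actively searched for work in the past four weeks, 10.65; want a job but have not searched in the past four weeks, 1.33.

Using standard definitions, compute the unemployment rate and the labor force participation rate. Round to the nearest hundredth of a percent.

Unemployment rate ≈ 8.31%; labor force participation rate ≈ 64.77%.

Employed = 16.64 + 100.82 = 117.46 million.
Unemployed = 10.65 million.
Labor force = 117.46 + 10.65 = 128.11 million.
Not in labor force = 12.76 + 45.14 + 10.45 + 1.33 = 69.68 million (those not working and not actively searching are outside the labor force — including those who want a job but have given up searching).
Civilian working-age population = 128.11 + 69.68 = 197.79 million.
Unemployment rate = 10.65 / 128.11 = 8.31%.
Labor force participation rate = 128.11 / 197.79 = 64.77%.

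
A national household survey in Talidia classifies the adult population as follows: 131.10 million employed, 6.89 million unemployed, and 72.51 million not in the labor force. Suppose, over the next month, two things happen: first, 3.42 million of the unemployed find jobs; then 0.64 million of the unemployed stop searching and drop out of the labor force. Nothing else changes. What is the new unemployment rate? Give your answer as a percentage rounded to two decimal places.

New unemployment rate ≈ 2.06%.

Initially, labor force = 131.10 + 6.89 = 137.99 million, so u = 6.89/137.99 = 4.99%.
After the first change, unemployed falls and employed rises by 3.42; labor force unchanged → E = 134.52, U = 3.47, labor force = 137.99 million.
After the second change, unemployed and labor force both fall by 0.64 → E = 134.52, U = 2.83, labor force = 137.35 million.
New unemployment rate = 2.83 / 137.35 = 2.06%.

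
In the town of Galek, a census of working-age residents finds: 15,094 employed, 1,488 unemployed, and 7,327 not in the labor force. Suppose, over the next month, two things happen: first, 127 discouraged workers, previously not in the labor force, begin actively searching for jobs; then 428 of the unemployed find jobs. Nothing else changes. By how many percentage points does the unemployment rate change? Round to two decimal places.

The unemployment rate changes by −1.87 percentage points.

Initially, labor force = 15,094 + 1,488 = 16,582, so u = 1,488/16,582 = 8.97%.
After the first change, unemployed and labor force both rise by 127 → E = 15,094, U = 1,615, labor force = 16,709.
After the second change, unemployed falls and employed rises by 428; labor force unchanged → E = 15,522, U = 1,187, labor force = 16,709.
New unemployment rate = 1,187 / 16,709 = 7.10%.
Change = 7.10% − 8.97% = −1.87 percentage points.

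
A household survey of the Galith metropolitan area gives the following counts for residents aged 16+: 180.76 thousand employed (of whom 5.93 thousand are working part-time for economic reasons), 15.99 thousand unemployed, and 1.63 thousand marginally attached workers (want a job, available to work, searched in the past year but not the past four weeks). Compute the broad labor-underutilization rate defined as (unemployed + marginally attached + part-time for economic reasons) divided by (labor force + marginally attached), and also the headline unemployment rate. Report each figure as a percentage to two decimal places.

Labor force = 180.76 + 15.99 = 196.75 thousand.
Numerator = 15.99 + 1.63 + 5.93 = 23.55 thousand.
Denominator = 196.75 + 1.63 = 198.38 thousand.
Broad rate = 23.55 / 198.38 = 11.87%.
Headline unemployment rate = 15.99 / 196.75 = 8.13%.

Broad underutilization rate ≈ 11.87%; headline unemployment rate ≈ 8.13%.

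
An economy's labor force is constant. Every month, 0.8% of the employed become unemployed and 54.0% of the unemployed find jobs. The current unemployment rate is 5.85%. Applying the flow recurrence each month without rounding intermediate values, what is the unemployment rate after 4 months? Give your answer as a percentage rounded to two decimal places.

Unemployment rate after four months ≈ 1.64%.

With a fixed labor force, u_{t+1} = u_t + s·(1−u_t) − f·u_t = u_t·(1−s−f) + s.
Here 1−s−f = 0.452 and s = 0.008.
u_1 = 0.058500 × 0.452 + 0.008 = 0.034442.
u_2 = 0.034442 × 0.452 + 0.008 = 0.023568.
u_3 = 0.023568 × 0.452 + 0.008 = 0.018653.
u_4 = 0.018653 × 0.452 + 0.008 = 0.016431.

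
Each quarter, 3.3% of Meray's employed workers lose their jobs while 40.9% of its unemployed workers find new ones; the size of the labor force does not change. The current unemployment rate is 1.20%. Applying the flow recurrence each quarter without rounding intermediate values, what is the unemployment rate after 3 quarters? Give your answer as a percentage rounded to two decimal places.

With a fixed labor force, u_{t+1} = u_t + s·(1−u_t) − f·u_t = u_t·(1−s−f) + s.
Here 1−s−f = 0.558 and s = 0.033.
u_1 = 0.012000 × 0.558 + 0.033 = 0.039696.
u_2 = 0.039696 × 0.558 + 0.033 = 0.055150.
u_3 = 0.055150 × 0.558 + 0.033 = 0.063774.

Unemployment rate after three quarters ≈ 6.38%.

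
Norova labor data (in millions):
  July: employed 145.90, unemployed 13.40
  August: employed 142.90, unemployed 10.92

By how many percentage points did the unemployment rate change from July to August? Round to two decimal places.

July: labor force = 145.90 + 13.40 = 159.30; u = 13.40/159.30 = 8.41%.
August: labor force = 142.90 + 10.92 = 153.82; u = 10.92/153.82 = 7.10%.
Change = 7.10% − 8.41% = −1.31 pp.

The unemployment rate changed by −1.31 percentage points.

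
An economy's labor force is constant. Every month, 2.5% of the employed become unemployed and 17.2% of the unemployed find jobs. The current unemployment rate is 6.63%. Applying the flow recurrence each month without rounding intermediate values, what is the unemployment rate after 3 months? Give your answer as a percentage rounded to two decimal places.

Unemployment rate after three months ≈ 9.55%.

With a fixed labor force, u_{t+1} = u_t + s·(1−u_t) − f·u_t = u_t·(1−s−f) + s.
Here 1−s−f = 0.803 and s = 0.025.
u_1 = 0.066300 × 0.803 + 0.025 = 0.078239.
u_2 = 0.078239 × 0.803 + 0.025 = 0.087826.
u_3 = 0.087826 × 0.803 + 0.025 = 0.095524.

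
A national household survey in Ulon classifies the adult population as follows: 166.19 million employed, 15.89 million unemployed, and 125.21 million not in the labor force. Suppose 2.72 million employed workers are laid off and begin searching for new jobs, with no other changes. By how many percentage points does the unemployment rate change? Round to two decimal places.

The unemployment rate changes by +1.49 percentage points.

Initially, labor force = 166.19 + 15.89 = 182.08 million, so u = 15.89/182.08 = 8.73%.
After the change, employed falls and unemployed rises by 2.72; labor force unchanged → E = 163.47, U = 18.61, labor force = 182.08 million.
New unemployment rate = 18.61 / 182.08 = 10.22%.
Change = 10.22% − 8.73% = +1.49 percentage points.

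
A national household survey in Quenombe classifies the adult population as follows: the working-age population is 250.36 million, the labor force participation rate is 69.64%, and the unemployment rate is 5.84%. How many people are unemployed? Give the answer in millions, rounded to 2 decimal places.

Labor force = 0.6964 × 250.36 = 174.35 million.
Unemployed = 0.0584 × 174.35 ≈ 10.18 million.

About 10.18 million are unemployed.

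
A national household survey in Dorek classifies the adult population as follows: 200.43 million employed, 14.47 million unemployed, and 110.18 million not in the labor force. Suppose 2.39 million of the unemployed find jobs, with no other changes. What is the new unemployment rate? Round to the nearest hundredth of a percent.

New unemployment rate ≈ 5.62%.

Initially, labor force = 200.43 + 14.47 = 214.90 million, so u = 14.47/214.90 = 6.73%.
After the change, unemployed falls and employed rises by 2.39; labor force unchanged → E = 202.82, U = 12.08, labor force = 214.90 million.
New unemployment rate = 12.08 / 214.90 = 5.62%.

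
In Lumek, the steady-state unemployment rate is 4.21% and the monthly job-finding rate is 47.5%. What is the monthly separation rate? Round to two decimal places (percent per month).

Separation rate ≈ 2.09% per month.

From u* = s/(s+f): s = u·f/(1−u).
s = 0.0421 × 47.5 / (1 − 0.0421) = 1.9997 / 0.9579 ≈ 2.09% per month.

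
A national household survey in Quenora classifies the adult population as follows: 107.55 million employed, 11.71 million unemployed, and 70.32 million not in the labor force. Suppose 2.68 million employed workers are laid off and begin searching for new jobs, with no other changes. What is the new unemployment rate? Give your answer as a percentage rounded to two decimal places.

Initially, labor force = 107.55 + 11.71 = 119.26 million, so u = 11.71/119.26 = 9.82%.
After the change, employed falls and unemployed rises by 2.68; labor force unchanged → E = 104.87, U = 14.39, labor force = 119.26 million.
New unemployment rate = 14.39 / 119.26 = 12.07%.

New unemployment rate ≈ 12.07%.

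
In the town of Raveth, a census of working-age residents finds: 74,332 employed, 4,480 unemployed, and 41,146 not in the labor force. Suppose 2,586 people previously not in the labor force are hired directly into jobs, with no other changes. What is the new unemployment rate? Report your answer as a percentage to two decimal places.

Initially, labor force = 74,332 + 4,480 = 78,812, so u = 4,480/78,812 = 5.68%.
After the change, employed and labor force both rise by 2,586; unemployed unchanged → E = 76,918, U = 4,480, labor force = 81,398.
New unemployment rate = 4,480 / 81,398 = 5.50%.

New unemployment rate ≈ 5.50%.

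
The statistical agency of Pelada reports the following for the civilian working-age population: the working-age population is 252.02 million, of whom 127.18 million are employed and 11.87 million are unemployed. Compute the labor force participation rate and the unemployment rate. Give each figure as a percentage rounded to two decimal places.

Labor force = employed + unemployed = 127.18 + 11.87 = 139.05 million.
Unemployment rate = 11.87 / 139.05 = 8.54%.
Labor force participation rate = 139.05 / 252.02 = 55.17%.

Labor force participation rate ≈ 55.17%; unemployment rate ≈ 8.54%.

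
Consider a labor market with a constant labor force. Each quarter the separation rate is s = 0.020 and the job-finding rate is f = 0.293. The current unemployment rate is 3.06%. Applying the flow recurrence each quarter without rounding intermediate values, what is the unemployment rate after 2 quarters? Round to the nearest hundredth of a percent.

With a fixed labor force, u_{t+1} = u_t + s·(1−u_t) − f·u_t = u_t·(1−s−f) + s.
Here 1−s−f = 0.687 and s = 0.020.
u_1 = 0.030600 × 0.687 + 0.020 = 0.041022.
u_2 = 0.041022 × 0.687 + 0.020 = 0.048182.

Unemployment rate after two quarters ≈ 4.82%.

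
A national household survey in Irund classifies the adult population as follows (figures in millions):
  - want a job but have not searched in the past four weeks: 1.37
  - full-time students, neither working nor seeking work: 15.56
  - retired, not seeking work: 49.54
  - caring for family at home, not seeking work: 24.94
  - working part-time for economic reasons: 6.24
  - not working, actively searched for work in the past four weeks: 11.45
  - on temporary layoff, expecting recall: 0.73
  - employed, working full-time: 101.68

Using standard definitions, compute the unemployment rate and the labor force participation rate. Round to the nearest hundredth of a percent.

Unemployment rate ≈ 10.14%; labor force participation rate ≈ 56.78%.

Employed = 6.24 + 101.68 = 107.92 million (anyone who worked, including part-time for economic reasons, counts as employed).
Unemployed = 11.45 + 0.73 = 12.18 million (jobless and actively searching, or on temporary layoff).
Labor force = 107.92 + 12.18 = 120.10 million.
Not in labor force = 1.37 + 15.56 + 49.54 + 24.94 = 91.41 million (those not working and not actively searching are outside the labor force — including those who want a job but have given up searching).
Civilian working-age population = 120.10 + 91.41 = 211.51 million.
Unemployment rate = 12.18 / 120.10 = 10.14%.
Labor force participation rate = 120.10 / 211.51 = 56.78%.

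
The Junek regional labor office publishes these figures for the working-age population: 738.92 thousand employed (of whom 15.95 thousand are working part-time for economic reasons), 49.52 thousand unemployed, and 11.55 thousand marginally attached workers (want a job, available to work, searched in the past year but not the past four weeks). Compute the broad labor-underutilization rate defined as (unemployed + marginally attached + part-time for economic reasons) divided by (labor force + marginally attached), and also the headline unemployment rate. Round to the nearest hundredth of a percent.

Labor force = 738.92 + 49.52 = 788.44 thousand.
Numerator = 49.52 + 11.55 + 15.95 = 77.02 thousand.
Denominator = 788.44 + 11.55 = 799.99 thousand.
Broad rate = 77.02 / 799.99 = 9.63%.
Headline unemployment rate = 49.52 / 788.44 = 6.28%.

Broad underutilization rate ≈ 9.63%; headline unemployment rate ≈ 6.28%.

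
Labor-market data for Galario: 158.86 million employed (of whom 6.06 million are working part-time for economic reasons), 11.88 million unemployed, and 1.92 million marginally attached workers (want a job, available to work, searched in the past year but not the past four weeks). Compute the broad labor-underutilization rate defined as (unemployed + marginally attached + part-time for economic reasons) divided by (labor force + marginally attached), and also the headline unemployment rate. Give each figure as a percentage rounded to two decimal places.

Broad underutilization rate ≈ 11.50%; headline unemployment rate ≈ 6.96%.

Labor force = 158.86 + 11.88 = 170.74 million.
Numerator = 11.88 + 1.92 + 6.06 = 19.86 million.
Denominator = 170.74 + 1.92 = 172.66 million.
Broad rate = 19.86 / 172.66 = 11.50%.
Headline unemployment rate = 11.88 / 170.74 = 6.96%.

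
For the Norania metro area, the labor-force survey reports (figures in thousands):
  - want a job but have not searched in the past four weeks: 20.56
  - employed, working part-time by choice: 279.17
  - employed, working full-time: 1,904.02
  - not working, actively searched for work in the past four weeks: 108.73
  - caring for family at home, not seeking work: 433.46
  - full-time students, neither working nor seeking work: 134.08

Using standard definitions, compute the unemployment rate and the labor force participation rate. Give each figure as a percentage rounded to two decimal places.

Unemployment rate ≈ 4.74%; labor force participation rate ≈ 79.58%.

Employed = 279.17 + 1,904.02 = 2,183.19 thousand.
Unemployed = 108.73 thousand.
Labor force = 2,183.19 + 108.73 = 2,291.92 thousand.
Not in labor force = 20.56 + 433.46 + 134.08 = 588.10 thousand (those not working and not actively searching are outside the labor force — including those who want a job but have given up searching).
Civilian working-age population = 2,291.92 + 588.10 = 2,880.02 thousand.
Unemployment rate = 108.73 / 2,291.92 = 4.74%.
Labor force participation rate = 2,291.92 / 2,880.02 = 79.58%.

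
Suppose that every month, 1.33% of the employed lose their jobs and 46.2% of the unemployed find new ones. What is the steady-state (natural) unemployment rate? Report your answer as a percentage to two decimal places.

Steady-state unemployment rate ≈ 2.80%.

At steady state the flows balance: s·E = f·U, so U/(E+U) = s/(s+f).
u* = 1.33 / (1.33 + 46.2) = 1.33 / 47.53 = 2.80%.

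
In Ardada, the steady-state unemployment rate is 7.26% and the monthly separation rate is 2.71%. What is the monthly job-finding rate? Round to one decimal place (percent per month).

Job-finding rate ≈ 34.6% per month.

From u* = s/(s+f): f = s·(1−u)/u.
f = 2.71 × (1 − 0.0726) / 0.0726 = 2.5133 / 0.0726 ≈ 34.6% per month.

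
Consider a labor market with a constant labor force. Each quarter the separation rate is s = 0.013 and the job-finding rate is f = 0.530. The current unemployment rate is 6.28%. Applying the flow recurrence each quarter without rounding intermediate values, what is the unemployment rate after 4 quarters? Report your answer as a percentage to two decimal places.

Unemployment rate after four quarters ≈ 2.56%.

With a fixed labor force, u_{t+1} = u_t + s·(1−u_t) − f·u_t = u_t·(1−s−f) + s.
Here 1−s−f = 0.457 and s = 0.013.
u_1 = 0.062800 × 0.457 + 0.013 = 0.041700.
u_2 = 0.041700 × 0.457 + 0.013 = 0.032057.
u_3 = 0.032057 × 0.457 + 0.013 = 0.027650.
u_4 = 0.027650 × 0.457 + 0.013 = 0.025636.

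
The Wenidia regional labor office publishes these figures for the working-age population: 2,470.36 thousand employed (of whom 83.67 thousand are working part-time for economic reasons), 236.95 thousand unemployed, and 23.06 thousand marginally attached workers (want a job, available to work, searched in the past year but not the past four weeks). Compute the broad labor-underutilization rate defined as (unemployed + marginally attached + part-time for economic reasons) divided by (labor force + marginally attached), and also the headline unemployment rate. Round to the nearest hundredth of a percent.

Labor force = 2,470.36 + 236.95 = 2,707.31 thousand.
Numerator = 236.95 + 23.06 + 83.67 = 343.68 thousand.
Denominator = 2,707.31 + 23.06 = 2,730.37 thousand.
Broad rate = 343.68 / 2,730.37 = 12.59%.
Headline unemployment rate = 236.95 / 2,707.31 = 8.75%.

Broad underutilization rate ≈ 12.59%; headline unemployment rate ≈ 8.75%.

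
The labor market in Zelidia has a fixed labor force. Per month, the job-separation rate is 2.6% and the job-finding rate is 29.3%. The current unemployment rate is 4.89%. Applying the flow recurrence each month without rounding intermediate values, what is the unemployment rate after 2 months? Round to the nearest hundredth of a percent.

Unemployment rate after two months ≈ 6.64%.

With a fixed labor force, u_{t+1} = u_t + s·(1−u_t) − f·u_t = u_t·(1−s−f) + s.
Here 1−s−f = 0.681 and s = 0.026.
u_1 = 0.048900 × 0.681 + 0.026 = 0.059301.
u_2 = 0.059301 × 0.681 + 0.026 = 0.066384.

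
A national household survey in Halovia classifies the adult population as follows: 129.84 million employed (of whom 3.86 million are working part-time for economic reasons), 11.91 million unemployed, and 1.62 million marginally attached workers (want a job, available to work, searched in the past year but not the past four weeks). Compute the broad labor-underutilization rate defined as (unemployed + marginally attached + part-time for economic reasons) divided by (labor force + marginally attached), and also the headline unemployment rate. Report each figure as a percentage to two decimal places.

Labor force = 129.84 + 11.91 = 141.75 million.
Numerator = 11.91 + 1.62 + 3.86 = 17.39 million.
Denominator = 141.75 + 1.62 = 143.37 million.
Broad rate = 17.39 / 143.37 = 12.13%.
Headline unemployment rate = 11.91 / 141.75 = 8.40%.

Broad underutilization rate ≈ 12.13%; headline unemployment rate ≈ 8.40%.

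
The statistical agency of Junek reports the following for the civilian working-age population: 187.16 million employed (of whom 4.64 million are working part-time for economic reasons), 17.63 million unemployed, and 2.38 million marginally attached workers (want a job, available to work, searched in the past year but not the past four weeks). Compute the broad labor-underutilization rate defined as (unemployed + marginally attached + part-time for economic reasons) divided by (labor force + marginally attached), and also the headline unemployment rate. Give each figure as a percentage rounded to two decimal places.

Labor force = 187.16 + 17.63 = 204.79 million.
Numerator = 17.63 + 2.38 + 4.64 = 24.65 million.
Denominator = 204.79 + 2.38 = 207.17 million.
Broad rate = 24.65 / 207.17 = 11.90%.
Headline unemployment rate = 17.63 / 204.79 = 8.61%.

Broad underutilization rate ≈ 11.90%; headline unemployment rate ≈ 8.61%.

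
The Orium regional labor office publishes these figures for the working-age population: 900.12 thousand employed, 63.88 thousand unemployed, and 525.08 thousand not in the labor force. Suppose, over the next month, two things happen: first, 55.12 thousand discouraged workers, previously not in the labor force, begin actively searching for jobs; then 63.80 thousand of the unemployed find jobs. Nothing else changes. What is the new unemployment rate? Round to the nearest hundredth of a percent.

Initially, labor force = 900.12 + 63.88 = 964.00 thousand, so u = 63.88/964.00 = 6.63%.
After the first change, unemployed and labor force both rise by 55.12 → E = 900.12, U = 119.00, labor force = 1,019.12 thousand.
After the second change, unemployed falls and employed rises by 63.80; labor force unchanged → E = 963.92, U = 55.20, labor force = 1,019.12 thousand.
New unemployment rate = 55.20 / 1,019.12 = 5.42%.

New unemployment rate ≈ 5.42%.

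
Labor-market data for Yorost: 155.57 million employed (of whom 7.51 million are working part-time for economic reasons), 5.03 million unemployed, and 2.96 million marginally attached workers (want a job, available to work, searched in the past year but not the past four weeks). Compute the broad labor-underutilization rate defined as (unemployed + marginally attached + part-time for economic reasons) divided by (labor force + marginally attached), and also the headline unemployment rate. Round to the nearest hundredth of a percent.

Broad underutilization rate ≈ 9.48%; headline unemployment rate ≈ 3.13%.

Labor force = 155.57 + 5.03 = 160.60 million.
Numerator = 5.03 + 2.96 + 7.51 = 15.50 million.
Denominator = 160.60 + 2.96 = 163.56 million.
Broad rate = 15.50 / 163.56 = 9.48%.
Headline unemployment rate = 5.03 / 160.60 = 3.13%.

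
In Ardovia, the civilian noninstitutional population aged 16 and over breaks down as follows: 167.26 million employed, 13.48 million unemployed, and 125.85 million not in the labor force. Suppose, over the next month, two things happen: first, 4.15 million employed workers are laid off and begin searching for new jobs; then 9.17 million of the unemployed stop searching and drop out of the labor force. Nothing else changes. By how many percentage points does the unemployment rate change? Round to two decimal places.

The unemployment rate changes by −2.53 percentage points.

Initially, labor force = 167.26 + 13.48 = 180.74 million, so u = 13.48/180.74 = 7.46%.
After the first change, employed falls and unemployed rises by 4.15; labor force unchanged → E = 163.11, U = 17.63, labor force = 180.74 million.
After the second change, unemployed and labor force both fall by 9.17 → E = 163.11, U = 8.46, labor force = 171.57 million.
New unemployment rate = 8.46 / 171.57 = 4.93%.
Change = 4.93% − 7.46% = −2.53 percentage points.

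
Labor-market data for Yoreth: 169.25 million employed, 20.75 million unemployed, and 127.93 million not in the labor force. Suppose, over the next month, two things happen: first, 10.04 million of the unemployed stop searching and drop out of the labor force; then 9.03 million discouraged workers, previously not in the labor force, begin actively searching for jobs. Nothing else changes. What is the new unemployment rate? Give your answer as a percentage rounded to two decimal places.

Initially, labor force = 169.25 + 20.75 = 190.00 million, so u = 20.75/190.00 = 10.92%.
After the first change, unemployed and labor force both fall by 10.04 → E = 169.25, U = 10.71, labor force = 179.96 million.
After the second change, unemployed and labor force both rise by 9.03 → E = 169.25, U = 19.74, labor force = 188.99 million.
New unemployment rate = 19.74 / 188.99 = 10.44%.

New unemployment rate ≈ 10.44%.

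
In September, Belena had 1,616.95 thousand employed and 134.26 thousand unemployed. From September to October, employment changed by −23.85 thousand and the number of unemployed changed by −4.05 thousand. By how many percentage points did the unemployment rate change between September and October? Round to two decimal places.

The unemployment rate changed by −0.11 percentage points.

September: labor force = 1,616.95 + 134.26 = 1,751.21; u = 134.26/1,751.21 = 7.67%.
October: labor force = 1,593.10 + 130.21 = 1,723.31; u = 130.21/1,723.31 = 7.56%.
Change = 7.56% − 7.67% = −0.11 pp.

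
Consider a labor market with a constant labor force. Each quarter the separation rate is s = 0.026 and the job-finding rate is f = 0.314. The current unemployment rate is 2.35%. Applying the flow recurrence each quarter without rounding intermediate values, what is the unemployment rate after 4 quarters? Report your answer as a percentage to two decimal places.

With a fixed labor force, u_{t+1} = u_t + s·(1−u_t) − f·u_t = u_t·(1−s−f) + s.
Here 1−s−f = 0.660 and s = 0.026.
u_1 = 0.023500 × 0.660 + 0.026 = 0.041510.
u_2 = 0.041510 × 0.660 + 0.026 = 0.053397.
u_3 = 0.053397 × 0.660 + 0.026 = 0.061242.
u_4 = 0.061242 × 0.660 + 0.026 = 0.066420.

Unemployment rate after four quarters ≈ 6.64%.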